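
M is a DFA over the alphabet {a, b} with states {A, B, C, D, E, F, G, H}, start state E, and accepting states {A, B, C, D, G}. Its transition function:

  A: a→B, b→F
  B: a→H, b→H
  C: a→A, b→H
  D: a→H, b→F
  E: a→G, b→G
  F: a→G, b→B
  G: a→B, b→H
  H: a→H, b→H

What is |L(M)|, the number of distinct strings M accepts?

4

The useful subgraph on states {B, E, G} is acyclic, so L(M) is finite; the longest accepting path visits 3 useful states, giving maximum string length 2.
Counting accepting paths from E by length: 2 of length 1, 2 of length 2. Total 4.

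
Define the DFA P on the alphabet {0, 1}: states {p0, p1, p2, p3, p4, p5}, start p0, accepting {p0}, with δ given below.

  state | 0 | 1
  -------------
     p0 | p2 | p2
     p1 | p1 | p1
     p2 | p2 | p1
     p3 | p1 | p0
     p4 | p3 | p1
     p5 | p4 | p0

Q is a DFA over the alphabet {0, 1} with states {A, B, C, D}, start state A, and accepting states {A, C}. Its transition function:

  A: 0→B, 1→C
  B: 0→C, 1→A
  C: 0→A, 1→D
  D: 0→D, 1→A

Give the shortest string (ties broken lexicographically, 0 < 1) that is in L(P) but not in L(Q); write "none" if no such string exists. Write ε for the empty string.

Exploring the product automaton P × Q from the start pair (p0, A), following both machines on each input symbol, reaches 8 state pairs: (p0, A), (p2, B), (p2, C), (p1, A), (p2, A), (p1, D), (p1, B), (p1, C).
P accepts in {p0} and Q accepts in {A, C}. The reachable pairs whose P-component is accepting are (p0, A); in each of them the Q-component is accepting too, so the product for L(P) \ L(Q) (P-component accepting, Q-component rejecting) has no reachable accepting pair and the difference is empty.
So every string accepted by P is also accepted by Q: L(P) \ L(Q) = ∅ and there is no such string.

none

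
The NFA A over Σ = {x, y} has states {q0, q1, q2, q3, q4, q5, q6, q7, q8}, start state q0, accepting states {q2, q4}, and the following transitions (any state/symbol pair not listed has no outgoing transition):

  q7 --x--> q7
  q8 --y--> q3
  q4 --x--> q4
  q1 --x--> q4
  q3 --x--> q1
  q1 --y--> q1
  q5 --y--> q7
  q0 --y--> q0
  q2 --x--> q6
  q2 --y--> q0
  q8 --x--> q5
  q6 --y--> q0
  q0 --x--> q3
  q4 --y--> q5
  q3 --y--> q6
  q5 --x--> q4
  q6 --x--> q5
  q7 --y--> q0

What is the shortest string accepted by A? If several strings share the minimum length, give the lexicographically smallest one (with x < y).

A breadth-first search from q0 reaches an accepting state first via the path q0 → q3 → q1 → q4 on input xxx.
No string of length < 3 is accepted (BFS exhausts all shorter strings without reaching an accepting state), and xxx is the lexicographically least accepting string of length 3.

xxx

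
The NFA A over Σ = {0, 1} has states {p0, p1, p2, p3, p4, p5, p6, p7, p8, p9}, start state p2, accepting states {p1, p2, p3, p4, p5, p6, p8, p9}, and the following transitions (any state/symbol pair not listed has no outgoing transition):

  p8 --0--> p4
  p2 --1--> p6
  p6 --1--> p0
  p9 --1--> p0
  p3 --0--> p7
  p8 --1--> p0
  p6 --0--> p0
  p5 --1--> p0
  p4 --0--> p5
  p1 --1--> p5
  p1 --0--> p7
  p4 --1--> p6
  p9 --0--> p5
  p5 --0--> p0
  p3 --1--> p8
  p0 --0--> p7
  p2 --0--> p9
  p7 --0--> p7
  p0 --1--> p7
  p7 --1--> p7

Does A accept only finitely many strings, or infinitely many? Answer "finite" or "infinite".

finite

The useful states (reachable from p2 and able to reach an accepting state) are {p2, p5, p6, p9}.
Restricted to these states the transition graph has no cycle, so every accepting path has bounded length and L is finite.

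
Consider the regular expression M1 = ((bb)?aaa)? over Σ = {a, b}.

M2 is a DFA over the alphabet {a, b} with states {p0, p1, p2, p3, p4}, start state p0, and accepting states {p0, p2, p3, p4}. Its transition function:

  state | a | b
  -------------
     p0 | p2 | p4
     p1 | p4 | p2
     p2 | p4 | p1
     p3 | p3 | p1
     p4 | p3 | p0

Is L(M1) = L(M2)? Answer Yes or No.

No

The string a is accepted by M2 but rejected by M1.
So L(M1) ≠ L(M2).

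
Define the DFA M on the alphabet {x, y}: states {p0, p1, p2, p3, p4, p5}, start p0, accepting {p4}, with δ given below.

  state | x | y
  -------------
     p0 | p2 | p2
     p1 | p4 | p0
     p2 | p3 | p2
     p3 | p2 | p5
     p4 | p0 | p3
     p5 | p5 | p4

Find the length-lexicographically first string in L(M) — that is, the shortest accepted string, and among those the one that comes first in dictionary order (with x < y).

xxyy

A breadth-first search from p0 reaches an accepting state first via the path p0 → p2 → p3 → p5 → p4 on input xxyy.
No string of length < 4 is accepted (BFS exhausts all shorter strings without reaching an accepting state), and xxyy is the lexicographically least accepting string of length 4.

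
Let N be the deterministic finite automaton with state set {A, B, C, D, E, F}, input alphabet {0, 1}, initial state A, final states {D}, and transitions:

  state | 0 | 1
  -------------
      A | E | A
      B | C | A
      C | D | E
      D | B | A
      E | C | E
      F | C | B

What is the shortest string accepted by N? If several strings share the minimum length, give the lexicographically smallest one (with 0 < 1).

000

A breadth-first search from A reaches an accepting state first via the path A → E → C → D on input 000.
No string of length < 3 is accepted (BFS exhausts all shorter strings without reaching an accepting state), and 000 is the lexicographically least accepting string of length 3.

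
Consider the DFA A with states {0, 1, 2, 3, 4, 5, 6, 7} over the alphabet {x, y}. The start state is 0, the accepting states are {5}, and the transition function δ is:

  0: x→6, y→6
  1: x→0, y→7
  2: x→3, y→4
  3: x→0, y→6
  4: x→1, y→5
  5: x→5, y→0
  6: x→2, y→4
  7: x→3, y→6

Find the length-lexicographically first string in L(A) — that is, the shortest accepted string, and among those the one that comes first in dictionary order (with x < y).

A breadth-first search from 0 reaches an accepting state first via the path 0 → 6 → 4 → 5 on input xyy.
No string of length < 3 is accepted (BFS exhausts all shorter strings without reaching an accepting state), and xyy is the lexicographically least accepting string of length 3.

xyy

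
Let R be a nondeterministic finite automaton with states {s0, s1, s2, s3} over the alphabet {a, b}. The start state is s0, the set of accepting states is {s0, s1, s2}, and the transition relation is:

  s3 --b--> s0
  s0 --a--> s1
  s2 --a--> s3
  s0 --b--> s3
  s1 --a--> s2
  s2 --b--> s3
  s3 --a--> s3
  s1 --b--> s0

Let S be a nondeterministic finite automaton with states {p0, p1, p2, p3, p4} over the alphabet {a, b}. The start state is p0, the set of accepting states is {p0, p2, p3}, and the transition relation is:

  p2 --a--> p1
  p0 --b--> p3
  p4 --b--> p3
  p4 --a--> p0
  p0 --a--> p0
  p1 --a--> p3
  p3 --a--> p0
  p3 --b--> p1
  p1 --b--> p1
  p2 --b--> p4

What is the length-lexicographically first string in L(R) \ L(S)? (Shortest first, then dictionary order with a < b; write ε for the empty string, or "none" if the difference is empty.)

bb

The string bb is accepted by R but not by S.
No shorter string lies in the difference, and bb is the lexicographically first length-2 string in L(R) \ L(S).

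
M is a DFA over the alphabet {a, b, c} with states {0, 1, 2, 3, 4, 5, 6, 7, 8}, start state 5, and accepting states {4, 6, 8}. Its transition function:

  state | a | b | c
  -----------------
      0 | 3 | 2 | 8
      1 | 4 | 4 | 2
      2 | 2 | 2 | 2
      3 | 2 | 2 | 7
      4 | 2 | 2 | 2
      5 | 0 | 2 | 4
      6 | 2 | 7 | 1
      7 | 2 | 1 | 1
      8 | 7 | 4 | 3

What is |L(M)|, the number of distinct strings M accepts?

15

The useful subgraph on states {0, 1, 3, 4, 5, 7, 8} is acyclic, so L(M) is finite; the longest accepting path visits 7 useful states, giving maximum string length 6.
Counting accepting paths from 5 by length: 1 of length 1, 1 of length 2, 1 of length 3, 8 of length 5, 4 of length 6. Total 15.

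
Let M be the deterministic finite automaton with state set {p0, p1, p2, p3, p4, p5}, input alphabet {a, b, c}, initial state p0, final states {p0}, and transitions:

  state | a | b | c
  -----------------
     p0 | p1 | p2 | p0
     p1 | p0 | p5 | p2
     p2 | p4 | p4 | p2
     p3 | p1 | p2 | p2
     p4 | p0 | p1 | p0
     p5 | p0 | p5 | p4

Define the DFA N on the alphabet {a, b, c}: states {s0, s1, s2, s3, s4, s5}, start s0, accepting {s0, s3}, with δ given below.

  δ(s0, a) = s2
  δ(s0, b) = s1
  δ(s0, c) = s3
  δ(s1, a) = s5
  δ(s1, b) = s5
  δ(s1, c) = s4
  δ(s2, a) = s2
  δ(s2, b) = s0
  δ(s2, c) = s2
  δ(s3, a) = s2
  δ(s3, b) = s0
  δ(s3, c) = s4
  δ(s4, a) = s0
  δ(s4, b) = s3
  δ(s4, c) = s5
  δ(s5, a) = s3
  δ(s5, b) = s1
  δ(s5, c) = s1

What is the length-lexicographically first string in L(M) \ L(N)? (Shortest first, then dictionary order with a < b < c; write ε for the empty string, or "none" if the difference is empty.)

The string aa is accepted by M but not by N.
No shorter string lies in the difference, and aa is the lexicographically first length-2 string in L(M) \ L(N).

aa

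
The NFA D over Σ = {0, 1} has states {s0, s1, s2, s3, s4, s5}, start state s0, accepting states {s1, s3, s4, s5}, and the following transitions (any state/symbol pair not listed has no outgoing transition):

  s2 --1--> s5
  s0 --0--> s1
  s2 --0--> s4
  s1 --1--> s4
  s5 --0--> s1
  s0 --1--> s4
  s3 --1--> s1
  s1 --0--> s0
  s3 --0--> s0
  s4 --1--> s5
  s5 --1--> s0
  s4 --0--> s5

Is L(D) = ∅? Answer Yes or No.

The string 0 is accepted: the run s0 → s1 ends in the accepting state s1.
Since at least one string is accepted, L(D) is not empty.

No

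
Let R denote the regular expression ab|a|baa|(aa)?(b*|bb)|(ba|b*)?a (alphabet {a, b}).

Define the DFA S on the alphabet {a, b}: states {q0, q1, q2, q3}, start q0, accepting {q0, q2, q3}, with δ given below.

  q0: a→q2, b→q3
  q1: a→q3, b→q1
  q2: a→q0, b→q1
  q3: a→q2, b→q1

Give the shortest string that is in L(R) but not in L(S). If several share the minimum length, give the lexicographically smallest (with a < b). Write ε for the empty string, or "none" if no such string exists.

ab

The string ab is accepted by R but not by S.
No shorter string lies in the difference, and ab is the lexicographically first length-2 string in L(R) \ L(S).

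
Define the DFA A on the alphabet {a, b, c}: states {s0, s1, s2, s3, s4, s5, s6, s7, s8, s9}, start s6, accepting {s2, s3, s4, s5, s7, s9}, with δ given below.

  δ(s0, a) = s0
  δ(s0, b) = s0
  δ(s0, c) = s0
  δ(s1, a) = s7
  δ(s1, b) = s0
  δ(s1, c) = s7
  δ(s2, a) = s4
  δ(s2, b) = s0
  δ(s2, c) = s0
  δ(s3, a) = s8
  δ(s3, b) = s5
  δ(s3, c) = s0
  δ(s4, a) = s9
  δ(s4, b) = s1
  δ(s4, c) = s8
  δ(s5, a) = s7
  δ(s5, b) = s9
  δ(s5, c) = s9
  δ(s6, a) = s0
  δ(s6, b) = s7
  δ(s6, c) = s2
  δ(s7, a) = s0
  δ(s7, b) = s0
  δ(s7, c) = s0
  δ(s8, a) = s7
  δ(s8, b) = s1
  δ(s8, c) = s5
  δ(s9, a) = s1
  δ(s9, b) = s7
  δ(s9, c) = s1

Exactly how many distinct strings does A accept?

28

The useful subgraph on states {s1, s2, s4, s5, s6, s7, s8, s9} is acyclic, so L(A) is finite; the longest accepting path visits 8 useful states, giving maximum string length 7.
Counting accepting paths from s6 by length: 2 of length 1, 1 of length 2, 1 of length 3, 5 of length 4, 9 of length 5, 2 of length 6, 8 of length 7. Total 28.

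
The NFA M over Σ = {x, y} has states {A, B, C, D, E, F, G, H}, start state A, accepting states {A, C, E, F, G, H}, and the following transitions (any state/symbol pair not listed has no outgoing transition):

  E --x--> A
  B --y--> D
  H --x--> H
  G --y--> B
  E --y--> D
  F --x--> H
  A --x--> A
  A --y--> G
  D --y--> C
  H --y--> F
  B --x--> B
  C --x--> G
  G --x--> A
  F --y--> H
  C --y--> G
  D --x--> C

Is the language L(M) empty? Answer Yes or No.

The empty string ε is accepted: the run A ends in the accepting state A.
Since at least one string is accepted, L(M) is not empty.

No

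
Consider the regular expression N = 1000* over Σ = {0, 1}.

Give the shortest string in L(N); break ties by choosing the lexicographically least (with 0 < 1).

100

By inspection of the expression, no string of length less than 3 matches, and 100 is the lexicographically first match of length 3.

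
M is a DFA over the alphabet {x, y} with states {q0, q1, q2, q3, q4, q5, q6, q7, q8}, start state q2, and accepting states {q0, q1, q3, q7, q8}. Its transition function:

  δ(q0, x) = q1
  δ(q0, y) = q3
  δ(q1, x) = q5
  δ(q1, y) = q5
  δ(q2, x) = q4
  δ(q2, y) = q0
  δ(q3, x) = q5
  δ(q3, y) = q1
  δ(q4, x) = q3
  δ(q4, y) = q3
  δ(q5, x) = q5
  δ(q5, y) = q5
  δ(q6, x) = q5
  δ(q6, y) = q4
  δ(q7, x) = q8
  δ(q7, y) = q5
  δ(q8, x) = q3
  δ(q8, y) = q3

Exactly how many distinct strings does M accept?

The useful subgraph on states {q0, q1, q2, q3, q4} is acyclic, so L(M) is finite; the longest accepting path visits 4 useful states, giving maximum string length 3.
Counting accepting paths from q2 by length: 1 of length 1, 4 of length 2, 3 of length 3. Total 8.

8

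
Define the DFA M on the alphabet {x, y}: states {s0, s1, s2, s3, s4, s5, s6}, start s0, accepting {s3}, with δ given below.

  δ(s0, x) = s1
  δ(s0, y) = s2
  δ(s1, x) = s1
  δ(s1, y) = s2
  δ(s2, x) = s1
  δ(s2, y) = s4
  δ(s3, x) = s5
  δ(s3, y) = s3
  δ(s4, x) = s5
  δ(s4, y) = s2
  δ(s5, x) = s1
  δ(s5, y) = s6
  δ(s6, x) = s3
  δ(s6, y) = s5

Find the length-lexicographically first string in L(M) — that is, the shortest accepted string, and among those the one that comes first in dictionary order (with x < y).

yyxyx

A breadth-first search from s0 reaches an accepting state first via the path s0 → s2 → s4 → s5 → s6 → s3 on input yyxyx.
No string of length < 5 is accepted (BFS exhausts all shorter strings without reaching an accepting state), and yyxyx is the lexicographically least accepting string of length 5.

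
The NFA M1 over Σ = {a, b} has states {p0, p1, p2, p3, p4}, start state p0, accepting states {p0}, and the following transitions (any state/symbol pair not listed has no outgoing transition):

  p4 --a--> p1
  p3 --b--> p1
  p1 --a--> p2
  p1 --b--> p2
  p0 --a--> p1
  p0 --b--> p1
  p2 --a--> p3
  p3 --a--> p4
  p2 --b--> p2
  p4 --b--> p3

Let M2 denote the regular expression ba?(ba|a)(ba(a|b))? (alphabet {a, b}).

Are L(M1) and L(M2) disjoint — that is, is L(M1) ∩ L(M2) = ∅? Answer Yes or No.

Yes

Converting the expression M2 to a DFA (subset construction, then merging equivalent states) gives the minimal DFA with states {r0, r1, r2, r3, r4, r5, r6, r7, r8, r9, r10, r11}, start state r0, accepting states {r3, r5, r8, r10, r11} and transitions r0: a→r1, b→r2; r1: a→r1, b→r1; r2: a→r3, b→r4; r3: a→r5, b→r6; r4: a→r5, b→r1; r5: a→r1, b→r7; r6: a→r8, b→r1; r7: a→r9, b→r1; r8: a→r10, b→r11; r9: a→r10, b→r10; r10: a→r1, b→r1; r11: a→r9, b→r1.
Exploring the product automaton M1 × M2 from the start pair (p0, r0), following both machines on each input symbol, reaches 17 state pairs: (p0, r0), (p1, r1), (p1, r2), (p2, r1), (p2, r3), (p2, r4), (p3, r1), (p3, r5), (p2, r6), (p4, r1), (p1, r7), (p3, r8), (p2, r9), (p4, r10), (p1, r11), (p3, r10), (p2, r10).
M1 accepts in {p0} and M2 accepts in {r3, r5, r8, r10, r11}; no reachable pair has both components accepting, so no string drives both machines to acceptance simultaneously and L(M1) ∩ L(M2) = ∅.
So no string is accepted by both, and the intersection is empty.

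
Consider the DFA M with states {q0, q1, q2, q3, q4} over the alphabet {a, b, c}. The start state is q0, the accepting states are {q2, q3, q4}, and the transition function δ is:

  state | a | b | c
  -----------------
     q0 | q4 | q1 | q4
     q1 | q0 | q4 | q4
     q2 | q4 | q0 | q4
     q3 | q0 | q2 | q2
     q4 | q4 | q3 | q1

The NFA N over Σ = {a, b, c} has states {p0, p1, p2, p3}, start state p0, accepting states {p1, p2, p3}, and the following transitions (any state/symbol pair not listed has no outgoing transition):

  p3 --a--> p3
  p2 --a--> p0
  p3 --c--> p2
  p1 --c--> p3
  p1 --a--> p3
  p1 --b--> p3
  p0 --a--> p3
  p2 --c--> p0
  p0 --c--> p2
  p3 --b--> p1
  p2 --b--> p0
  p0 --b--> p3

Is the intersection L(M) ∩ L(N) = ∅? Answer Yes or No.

No

The string a is accepted by both M and N.
Hence L(M) ∩ L(N) ≠ ∅.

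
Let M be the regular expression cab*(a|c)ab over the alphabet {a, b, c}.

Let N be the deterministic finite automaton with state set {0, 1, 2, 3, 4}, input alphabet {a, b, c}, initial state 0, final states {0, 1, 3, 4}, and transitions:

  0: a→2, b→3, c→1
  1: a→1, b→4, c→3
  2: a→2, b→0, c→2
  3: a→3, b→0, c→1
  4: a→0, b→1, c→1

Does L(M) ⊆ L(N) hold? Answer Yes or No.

Yes

Converting the expression M to a DFA (subset construction, then merging equivalent states) gives the minimal DFA with states {m0, m1, m2, m3, m4, m5, m6}, start state m0, accepting states {m6} and transitions m0: a→m1, b→m1, c→m2; m1: a→m1, b→m1, c→m1; m2: a→m3, b→m1, c→m1; m3: a→m4, b→m3, c→m4; m4: a→m5, b→m1, c→m1; m5: a→m1, b→m6, c→m1; m6: a→m1, b→m1, c→m1.
Exploring the product automaton M × N from the start pair (m0, 0), following both machines on each input symbol, reaches 17 state pairs: (m0, 0), (m1, 2), (m1, 3), (m2, 1), (m1, 0), (m1, 1), (m3, 1), (m1, 4), (m4, 1), (m3, 4), (m4, 3), (m5, 1), (m4, 0), (m5, 3), (m6, 4), (m5, 2), (m6, 0).
M accepts in {m6} and N accepts in {0, 1, 3, 4}. The reachable pairs whose M-component is accepting are (m6, 4), (m6, 0); in each of them the N-component is accepting too, so the product for L(M) \ L(N) (M-component accepting, N-component rejecting) has no reachable accepting pair and the difference is empty.
Hence every string in L(M) is also in L(N).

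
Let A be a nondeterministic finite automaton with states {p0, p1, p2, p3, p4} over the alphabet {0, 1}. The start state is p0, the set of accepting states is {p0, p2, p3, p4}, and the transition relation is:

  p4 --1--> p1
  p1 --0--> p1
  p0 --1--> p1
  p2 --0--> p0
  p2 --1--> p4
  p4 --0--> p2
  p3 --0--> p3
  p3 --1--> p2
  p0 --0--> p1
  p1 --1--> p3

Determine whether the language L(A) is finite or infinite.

infinite

State p1 is reachable from the start and can reach an accepting state, and it lies on the cycle p1 → p1.
Traversing that cycle any number of times yields accepted strings of unbounded length, so the language is infinite.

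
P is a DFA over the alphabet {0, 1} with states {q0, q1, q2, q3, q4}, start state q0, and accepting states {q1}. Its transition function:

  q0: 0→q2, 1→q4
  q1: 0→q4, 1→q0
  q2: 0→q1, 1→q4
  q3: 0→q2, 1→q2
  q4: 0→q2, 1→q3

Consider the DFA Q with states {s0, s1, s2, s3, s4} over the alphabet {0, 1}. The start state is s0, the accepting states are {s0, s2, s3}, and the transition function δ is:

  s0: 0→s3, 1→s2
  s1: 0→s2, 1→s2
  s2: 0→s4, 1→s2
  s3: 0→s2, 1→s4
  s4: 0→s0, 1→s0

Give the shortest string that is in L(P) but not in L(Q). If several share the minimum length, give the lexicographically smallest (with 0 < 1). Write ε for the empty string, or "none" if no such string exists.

1110

The string 1110 is accepted by P but not by Q.
No shorter string lies in the difference, and 1110 is the lexicographically first length-4 string in L(P) \ L(Q).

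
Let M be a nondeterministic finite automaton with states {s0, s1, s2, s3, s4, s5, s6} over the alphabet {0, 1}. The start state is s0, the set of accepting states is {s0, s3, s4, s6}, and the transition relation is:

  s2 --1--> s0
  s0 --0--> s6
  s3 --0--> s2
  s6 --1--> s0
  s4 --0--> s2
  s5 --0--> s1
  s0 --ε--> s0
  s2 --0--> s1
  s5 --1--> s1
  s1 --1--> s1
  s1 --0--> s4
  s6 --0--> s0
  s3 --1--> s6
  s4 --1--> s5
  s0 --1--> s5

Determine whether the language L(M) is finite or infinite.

State s1 is reachable from the start and can reach an accepting state, and it lies on the cycle s1 → s1.
Traversing that cycle any number of times yields accepted strings of unbounded length, so the language is infinite.

infinite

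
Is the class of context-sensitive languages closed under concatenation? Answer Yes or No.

With disjoint nonterminals (and terminals first replaced by fresh nonterminal copies so contexts cannot straddle the boundary), S → S₁S₂ added to two noncontracting grammars is noncontracting and generates L₁L₂; equivalently an LBA guesses the split point and checks each part in place.
So the context-sensitive languages are closed under concatenation.

Yes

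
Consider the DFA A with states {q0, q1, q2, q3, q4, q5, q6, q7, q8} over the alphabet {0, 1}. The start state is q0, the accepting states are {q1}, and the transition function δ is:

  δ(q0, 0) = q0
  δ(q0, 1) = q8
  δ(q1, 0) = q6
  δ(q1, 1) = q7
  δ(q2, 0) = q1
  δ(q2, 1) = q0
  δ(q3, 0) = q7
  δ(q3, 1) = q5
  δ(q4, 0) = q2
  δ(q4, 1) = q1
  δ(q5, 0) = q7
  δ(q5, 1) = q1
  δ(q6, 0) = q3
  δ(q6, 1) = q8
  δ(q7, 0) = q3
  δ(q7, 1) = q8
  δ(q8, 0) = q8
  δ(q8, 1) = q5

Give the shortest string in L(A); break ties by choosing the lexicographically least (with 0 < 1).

A breadth-first search from q0 reaches an accepting state first via the path q0 → q8 → q5 → q1 on input 111.
No string of length < 3 is accepted (BFS exhausts all shorter strings without reaching an accepting state), and 111 is the lexicographically least accepting string of length 3.

111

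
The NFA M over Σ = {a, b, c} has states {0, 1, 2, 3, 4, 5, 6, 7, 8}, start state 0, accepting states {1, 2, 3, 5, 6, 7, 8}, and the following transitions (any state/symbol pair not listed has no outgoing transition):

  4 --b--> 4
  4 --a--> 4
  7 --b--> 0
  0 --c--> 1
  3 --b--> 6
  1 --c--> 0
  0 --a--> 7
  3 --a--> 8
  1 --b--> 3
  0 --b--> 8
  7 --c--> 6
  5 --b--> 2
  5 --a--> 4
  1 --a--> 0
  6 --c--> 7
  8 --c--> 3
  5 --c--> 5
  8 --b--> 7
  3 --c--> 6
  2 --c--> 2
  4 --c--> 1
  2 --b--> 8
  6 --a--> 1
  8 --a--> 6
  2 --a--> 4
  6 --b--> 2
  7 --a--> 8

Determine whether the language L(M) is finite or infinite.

State 8 is reachable from the start and can reach an accepting state, and it lies on the cycle 8 → 3 → 8.
Traversing that cycle any number of times yields accepted strings of unbounded length, so the language is infinite.

infinite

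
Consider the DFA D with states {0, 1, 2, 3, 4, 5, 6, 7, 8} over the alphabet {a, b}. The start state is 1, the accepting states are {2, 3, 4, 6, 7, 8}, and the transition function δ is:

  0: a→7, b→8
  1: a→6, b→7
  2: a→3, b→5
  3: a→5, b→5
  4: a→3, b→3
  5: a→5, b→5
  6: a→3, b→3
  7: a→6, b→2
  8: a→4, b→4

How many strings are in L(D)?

The useful subgraph on states {1, 2, 3, 6, 7} is acyclic, so L(D) is finite; the longest accepting path visits 4 useful states, giving maximum string length 3.
Counting accepting paths from 1 by length: 2 of length 1, 4 of length 2, 3 of length 3. Total 9.

9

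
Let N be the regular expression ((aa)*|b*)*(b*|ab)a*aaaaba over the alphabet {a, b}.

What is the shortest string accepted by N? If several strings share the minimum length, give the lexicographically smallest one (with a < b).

By inspection of the expression, no string of length less than 6 matches, and aaaaba is the lexicographically first match of length 6.

aaaaba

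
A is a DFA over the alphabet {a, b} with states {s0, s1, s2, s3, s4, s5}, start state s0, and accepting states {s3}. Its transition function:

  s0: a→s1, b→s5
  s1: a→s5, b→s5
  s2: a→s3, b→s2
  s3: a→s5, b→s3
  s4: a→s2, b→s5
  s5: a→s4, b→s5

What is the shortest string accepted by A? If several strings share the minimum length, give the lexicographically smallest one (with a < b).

baaa

A breadth-first search from s0 reaches an accepting state first via the path s0 → s5 → s4 → s2 → s3 on input baaa.
No string of length < 4 is accepted (BFS exhausts all shorter strings without reaching an accepting state), and baaa is the lexicographically least accepting string of length 4.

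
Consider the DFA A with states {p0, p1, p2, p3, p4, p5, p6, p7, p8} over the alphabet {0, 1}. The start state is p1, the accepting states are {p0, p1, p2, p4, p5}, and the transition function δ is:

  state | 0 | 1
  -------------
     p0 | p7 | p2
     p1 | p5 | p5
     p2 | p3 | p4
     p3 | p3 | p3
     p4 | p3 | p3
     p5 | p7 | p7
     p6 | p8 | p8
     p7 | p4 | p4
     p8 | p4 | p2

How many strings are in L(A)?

11

The useful subgraph on states {p1, p4, p5, p7} is acyclic, so L(A) is finite; the longest accepting path visits 4 useful states, giving maximum string length 3.
Counting accepting paths from p1 by length: 1 of length 0, 2 of length 1, 8 of length 3. Total 11.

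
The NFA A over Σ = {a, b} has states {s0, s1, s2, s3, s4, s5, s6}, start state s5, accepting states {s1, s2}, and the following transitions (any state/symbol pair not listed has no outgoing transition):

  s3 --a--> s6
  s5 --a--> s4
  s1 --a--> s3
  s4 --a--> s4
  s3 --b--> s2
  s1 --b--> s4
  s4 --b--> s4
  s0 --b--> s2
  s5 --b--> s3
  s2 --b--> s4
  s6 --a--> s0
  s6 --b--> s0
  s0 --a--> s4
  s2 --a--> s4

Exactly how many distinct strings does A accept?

3

The useful subgraph on states {s0, s2, s3, s5, s6} is acyclic, so L(A) is finite; the longest accepting path visits 5 useful states, giving maximum string length 4.
Counting accepting paths from s5 by length: 1 of length 2, 2 of length 4. Total 3.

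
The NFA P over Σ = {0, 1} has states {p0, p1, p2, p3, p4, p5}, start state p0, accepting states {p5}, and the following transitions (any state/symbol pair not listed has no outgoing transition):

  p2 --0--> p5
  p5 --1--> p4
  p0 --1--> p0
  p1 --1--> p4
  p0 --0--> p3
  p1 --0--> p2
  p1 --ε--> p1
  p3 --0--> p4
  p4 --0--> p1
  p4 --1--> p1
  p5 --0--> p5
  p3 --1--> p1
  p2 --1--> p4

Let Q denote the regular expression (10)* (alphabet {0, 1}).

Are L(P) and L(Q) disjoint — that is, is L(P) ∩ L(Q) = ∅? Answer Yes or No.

Converting the expression Q to a DFA (subset construction, then merging equivalent states) gives the minimal DFA with states {q0, q1, q2}, start state q0, accepting states {q0} and transitions q0: 0→q1, 1→q2; q1: 0→q1, 1→q1; q2: 0→q0, 1→q1.
Exploring the product automaton P × Q from the start pair (p0, q0), following both machines on each input symbol, reaches 13 state pairs: (p0, q0), (p3, q1), (p0, q2), (p4, q1), (p1, q1), (p3, q0), (p0, q1), (p2, q1), (p1, q2), (p5, q1), (p2, q0), (p4, q2), (p1, q0).
P accepts in {p5} and Q accepts in {q0}; no reachable pair has both components accepting, so no string drives both machines to acceptance simultaneously and L(P) ∩ L(Q) = ∅.
So no string is accepted by both, and the intersection is empty.

Yes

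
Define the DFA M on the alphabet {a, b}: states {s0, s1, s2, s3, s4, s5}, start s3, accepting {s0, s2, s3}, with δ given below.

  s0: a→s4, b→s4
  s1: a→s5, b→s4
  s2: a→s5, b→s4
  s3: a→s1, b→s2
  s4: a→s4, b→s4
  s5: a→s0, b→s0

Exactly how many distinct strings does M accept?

The useful subgraph on states {s0, s1, s2, s3, s5} is acyclic, so L(M) is finite; the longest accepting path visits 4 useful states, giving maximum string length 3.
Counting accepting paths from s3 by length: 1 of length 0, 1 of length 1, 4 of length 3. Total 6.

6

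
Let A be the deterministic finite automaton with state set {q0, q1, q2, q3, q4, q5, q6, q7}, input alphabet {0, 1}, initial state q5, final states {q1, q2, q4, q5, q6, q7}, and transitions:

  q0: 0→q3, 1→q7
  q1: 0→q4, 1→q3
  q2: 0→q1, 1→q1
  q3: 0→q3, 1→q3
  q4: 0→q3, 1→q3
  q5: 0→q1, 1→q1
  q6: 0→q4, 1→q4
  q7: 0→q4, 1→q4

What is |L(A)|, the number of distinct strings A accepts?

The useful subgraph on states {q1, q4, q5} is acyclic, so L(A) is finite; the longest accepting path visits 3 useful states, giving maximum string length 2.
Counting accepting paths from q5 by length: 1 of length 0, 2 of length 1, 2 of length 2. Total 5.

5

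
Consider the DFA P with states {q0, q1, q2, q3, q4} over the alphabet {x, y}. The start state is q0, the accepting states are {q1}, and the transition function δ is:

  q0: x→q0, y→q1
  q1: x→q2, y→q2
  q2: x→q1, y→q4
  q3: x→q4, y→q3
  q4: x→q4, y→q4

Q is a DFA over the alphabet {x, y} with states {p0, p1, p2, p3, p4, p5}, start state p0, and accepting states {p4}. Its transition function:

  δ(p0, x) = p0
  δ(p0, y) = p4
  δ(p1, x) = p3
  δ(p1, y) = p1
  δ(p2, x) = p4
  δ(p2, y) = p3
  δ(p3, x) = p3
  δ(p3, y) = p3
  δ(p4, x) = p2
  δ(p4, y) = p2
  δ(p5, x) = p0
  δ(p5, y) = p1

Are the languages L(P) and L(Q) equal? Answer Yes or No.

Exploring the product automaton P × Q from the start pair (q0, p0), following both machines on each input symbol, reaches 4 state pairs: (q0, p0), (q1, p4), (q2, p2), (q4, p3).
P accepts in {q1} and Q accepts in {p4}. In every reachable pair the two components are either both accepting — (q1, p4) — or both non-accepting, so no string is accepted by exactly one of the machines: L(P) \ L(Q) and L(Q) \ L(P) are both empty.
Hence every string is accepted by P iff it is accepted by Q, and the two languages coincide.

Yes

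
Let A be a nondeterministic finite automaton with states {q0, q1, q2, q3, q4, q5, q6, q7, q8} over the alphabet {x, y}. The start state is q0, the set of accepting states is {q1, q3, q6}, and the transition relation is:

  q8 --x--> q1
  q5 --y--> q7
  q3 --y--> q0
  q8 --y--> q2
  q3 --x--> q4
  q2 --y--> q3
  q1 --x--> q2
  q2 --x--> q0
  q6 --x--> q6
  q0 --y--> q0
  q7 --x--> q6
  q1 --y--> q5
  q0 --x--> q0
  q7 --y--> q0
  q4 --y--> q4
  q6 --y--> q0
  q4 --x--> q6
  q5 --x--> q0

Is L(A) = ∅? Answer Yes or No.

The states reachable from the start state are {q0}.
None of the accepting states {q1, q3, q6} is reachable, so no string is accepted and L(A) = ∅.

Yes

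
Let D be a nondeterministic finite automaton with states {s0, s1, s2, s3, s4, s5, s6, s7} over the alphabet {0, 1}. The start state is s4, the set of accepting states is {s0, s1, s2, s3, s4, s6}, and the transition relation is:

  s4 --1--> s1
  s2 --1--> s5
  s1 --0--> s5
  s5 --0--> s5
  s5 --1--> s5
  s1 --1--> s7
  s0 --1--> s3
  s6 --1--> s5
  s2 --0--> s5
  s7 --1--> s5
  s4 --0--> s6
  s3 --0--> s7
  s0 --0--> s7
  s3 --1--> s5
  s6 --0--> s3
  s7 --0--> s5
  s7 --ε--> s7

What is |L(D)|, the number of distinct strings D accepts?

4

The useful subgraph on states {s1, s3, s4, s6} is acyclic, so L(D) is finite; the longest accepting path visits 3 useful states, giving maximum string length 2.
Counting accepting paths from s4 by length: 1 of length 0, 2 of length 1, 1 of length 2. Total 4.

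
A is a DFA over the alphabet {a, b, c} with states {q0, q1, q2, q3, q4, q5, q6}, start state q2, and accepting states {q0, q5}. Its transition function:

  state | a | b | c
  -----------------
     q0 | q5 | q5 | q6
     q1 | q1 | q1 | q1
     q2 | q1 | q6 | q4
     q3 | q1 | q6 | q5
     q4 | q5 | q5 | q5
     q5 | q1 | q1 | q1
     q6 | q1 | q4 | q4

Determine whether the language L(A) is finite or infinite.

The useful states (reachable from q2 and able to reach an accepting state) are {q2, q4, q5, q6}.
Restricted to these states the transition graph has no cycle, so every accepting path has bounded length and L is finite.

finite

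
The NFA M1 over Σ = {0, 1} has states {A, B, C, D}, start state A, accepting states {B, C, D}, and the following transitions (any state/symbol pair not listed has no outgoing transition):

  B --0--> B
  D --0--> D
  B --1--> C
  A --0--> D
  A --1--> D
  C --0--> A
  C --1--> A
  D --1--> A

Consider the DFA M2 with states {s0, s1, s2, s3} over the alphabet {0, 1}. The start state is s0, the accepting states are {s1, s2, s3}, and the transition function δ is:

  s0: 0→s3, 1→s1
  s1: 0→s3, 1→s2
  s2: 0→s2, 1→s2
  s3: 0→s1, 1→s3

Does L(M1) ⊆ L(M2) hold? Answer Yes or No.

Exploring the product automaton M1 × M2 from the start pair (A, s0), following both machines on each input symbol, reaches 6 state pairs: (A, s0), (D, s3), (D, s1), (A, s3), (A, s2), (D, s2).
M1 accepts in {B, C, D} and M2 accepts in {s1, s2, s3}. The reachable pairs whose M1-component is accepting are (D, s3), (D, s1), (D, s2); in each of them the M2-component is accepting too, so the product for L(M1) \ L(M2) (M1-component accepting, M2-component rejecting) has no reachable accepting pair and the difference is empty.
Hence every string in L(M1) is also in L(M2).

Yes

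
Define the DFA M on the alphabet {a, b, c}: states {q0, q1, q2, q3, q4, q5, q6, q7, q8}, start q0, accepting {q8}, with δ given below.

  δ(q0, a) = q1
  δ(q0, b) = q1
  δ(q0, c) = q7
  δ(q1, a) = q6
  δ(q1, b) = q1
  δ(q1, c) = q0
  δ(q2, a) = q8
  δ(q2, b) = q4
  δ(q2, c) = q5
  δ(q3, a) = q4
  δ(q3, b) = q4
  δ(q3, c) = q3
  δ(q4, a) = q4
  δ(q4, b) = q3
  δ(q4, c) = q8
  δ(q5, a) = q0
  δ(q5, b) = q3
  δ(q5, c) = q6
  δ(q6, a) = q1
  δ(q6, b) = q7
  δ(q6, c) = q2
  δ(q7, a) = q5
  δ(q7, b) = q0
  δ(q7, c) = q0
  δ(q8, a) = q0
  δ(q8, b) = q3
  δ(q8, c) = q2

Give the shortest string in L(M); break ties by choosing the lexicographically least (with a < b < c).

A breadth-first search from q0 reaches an accepting state first via the path q0 → q1 → q6 → q2 → q8 on input aaca.
No string of length < 4 is accepted (BFS exhausts all shorter strings without reaching an accepting state), and aaca is the lexicographically least accepting string of length 4.

aaca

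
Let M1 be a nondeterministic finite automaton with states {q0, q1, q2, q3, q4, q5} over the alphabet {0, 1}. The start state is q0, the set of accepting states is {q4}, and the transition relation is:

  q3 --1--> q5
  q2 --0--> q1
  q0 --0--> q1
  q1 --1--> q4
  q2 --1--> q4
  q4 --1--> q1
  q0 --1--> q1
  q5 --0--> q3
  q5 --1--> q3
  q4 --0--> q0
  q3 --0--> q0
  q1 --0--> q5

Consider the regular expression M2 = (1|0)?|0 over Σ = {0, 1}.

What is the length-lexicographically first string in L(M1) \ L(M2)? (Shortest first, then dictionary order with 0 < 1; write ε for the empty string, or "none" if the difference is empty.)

01

The string 01 is accepted by M1 but not by M2.
No shorter string lies in the difference, and 01 is the lexicographically first length-2 string in L(M1) \ L(M2).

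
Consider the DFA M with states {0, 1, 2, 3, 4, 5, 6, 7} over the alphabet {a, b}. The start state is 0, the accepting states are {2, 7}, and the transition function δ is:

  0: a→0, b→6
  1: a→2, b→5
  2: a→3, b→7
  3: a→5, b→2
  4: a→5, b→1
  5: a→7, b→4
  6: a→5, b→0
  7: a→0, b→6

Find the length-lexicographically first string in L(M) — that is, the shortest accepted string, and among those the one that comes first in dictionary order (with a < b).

A breadth-first search from 0 reaches an accepting state first via the path 0 → 6 → 5 → 7 on input baa.
No string of length < 3 is accepted (BFS exhausts all shorter strings without reaching an accepting state), and baa is the lexicographically least accepting string of length 3.

baa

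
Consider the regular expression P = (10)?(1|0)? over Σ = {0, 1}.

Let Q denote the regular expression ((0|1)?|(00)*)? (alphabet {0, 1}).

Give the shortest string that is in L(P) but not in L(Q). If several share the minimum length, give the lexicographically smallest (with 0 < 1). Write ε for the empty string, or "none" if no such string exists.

10

The string 10 is accepted by P but not by Q.
No shorter string lies in the difference, and 10 is the lexicographically first length-2 string in L(P) \ L(Q).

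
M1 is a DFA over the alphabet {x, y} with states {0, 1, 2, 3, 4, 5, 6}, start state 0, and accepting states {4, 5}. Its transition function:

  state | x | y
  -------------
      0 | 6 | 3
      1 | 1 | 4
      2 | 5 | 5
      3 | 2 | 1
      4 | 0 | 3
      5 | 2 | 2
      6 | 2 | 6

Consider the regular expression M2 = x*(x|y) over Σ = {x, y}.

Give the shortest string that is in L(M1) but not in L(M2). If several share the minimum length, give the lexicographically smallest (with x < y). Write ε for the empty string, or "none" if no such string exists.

yxx

The string yxx is accepted by M1 but not by M2.
No shorter string lies in the difference, and yxx is the lexicographically first length-3 string in L(M1) \ L(M2).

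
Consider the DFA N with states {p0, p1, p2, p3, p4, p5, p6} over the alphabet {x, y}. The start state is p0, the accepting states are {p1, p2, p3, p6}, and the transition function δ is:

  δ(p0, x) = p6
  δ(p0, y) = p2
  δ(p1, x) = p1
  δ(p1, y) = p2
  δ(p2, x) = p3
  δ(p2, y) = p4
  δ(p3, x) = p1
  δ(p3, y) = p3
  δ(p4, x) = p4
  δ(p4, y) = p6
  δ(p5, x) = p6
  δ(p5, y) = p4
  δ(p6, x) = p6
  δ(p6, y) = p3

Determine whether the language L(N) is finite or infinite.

infinite

State p1 is reachable from the start and can reach an accepting state, and it lies on the cycle p1 → p1.
Traversing that cycle any number of times yields accepted strings of unbounded length, so the language is infinite.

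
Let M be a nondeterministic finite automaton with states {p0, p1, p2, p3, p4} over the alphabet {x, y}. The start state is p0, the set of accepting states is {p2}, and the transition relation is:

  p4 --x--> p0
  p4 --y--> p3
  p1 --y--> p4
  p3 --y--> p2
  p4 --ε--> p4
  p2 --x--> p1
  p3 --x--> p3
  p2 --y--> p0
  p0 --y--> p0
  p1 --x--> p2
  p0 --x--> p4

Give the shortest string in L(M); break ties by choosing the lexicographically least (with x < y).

A breadth-first search from p0 reaches an accepting state first via the path p0 → p4 → p3 → p2 on input xyy.
No string of length < 3 is accepted (BFS exhausts all shorter strings without reaching an accepting state), and xyy is the lexicographically least accepting string of length 3.

xyy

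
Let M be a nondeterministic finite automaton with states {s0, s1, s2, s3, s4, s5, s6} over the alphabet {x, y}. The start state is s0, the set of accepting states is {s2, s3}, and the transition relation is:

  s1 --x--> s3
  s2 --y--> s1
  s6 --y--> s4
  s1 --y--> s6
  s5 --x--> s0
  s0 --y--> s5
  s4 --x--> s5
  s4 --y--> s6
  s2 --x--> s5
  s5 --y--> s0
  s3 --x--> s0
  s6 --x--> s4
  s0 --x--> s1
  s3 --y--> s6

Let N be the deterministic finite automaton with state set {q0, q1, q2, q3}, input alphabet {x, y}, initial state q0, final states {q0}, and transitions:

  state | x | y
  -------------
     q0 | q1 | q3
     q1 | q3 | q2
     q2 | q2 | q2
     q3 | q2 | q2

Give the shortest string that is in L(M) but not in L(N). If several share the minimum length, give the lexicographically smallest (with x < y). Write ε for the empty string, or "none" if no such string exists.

The string xx is accepted by M but not by N.
No shorter string lies in the difference, and xx is the lexicographically first length-2 string in L(M) \ L(N).

xx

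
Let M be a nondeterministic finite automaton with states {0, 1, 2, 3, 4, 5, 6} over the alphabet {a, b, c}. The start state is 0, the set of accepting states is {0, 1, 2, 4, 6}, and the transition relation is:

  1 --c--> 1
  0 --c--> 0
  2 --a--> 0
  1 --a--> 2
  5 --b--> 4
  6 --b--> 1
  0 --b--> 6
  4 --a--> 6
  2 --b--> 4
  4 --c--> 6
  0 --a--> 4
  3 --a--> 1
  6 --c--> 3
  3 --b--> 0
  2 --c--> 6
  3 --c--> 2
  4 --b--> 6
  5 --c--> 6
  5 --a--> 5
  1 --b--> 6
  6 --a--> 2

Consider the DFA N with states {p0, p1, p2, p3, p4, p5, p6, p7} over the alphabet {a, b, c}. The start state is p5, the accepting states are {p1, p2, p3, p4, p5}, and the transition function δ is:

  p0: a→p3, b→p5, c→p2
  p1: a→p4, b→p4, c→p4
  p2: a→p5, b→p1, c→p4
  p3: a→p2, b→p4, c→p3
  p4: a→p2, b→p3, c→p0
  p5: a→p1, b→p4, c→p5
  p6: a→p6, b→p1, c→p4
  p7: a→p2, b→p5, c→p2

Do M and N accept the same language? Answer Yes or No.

Yes

Exploring the product automaton M × N from the start pair (0, p5), following both machines on each input symbol, reaches 6 state pairs: (0, p5), (4, p1), (6, p4), (2, p2), (1, p3), (3, p0).
M accepts in {0, 1, 2, 4, 6} and N accepts in {p1, p2, p3, p4, p5}. In every reachable pair the two components are either both accepting — (0, p5), (4, p1), (6, p4), (2, p2), (1, p3) — or both non-accepting, so no string is accepted by exactly one of the machines: L(M) \ L(N) and L(N) \ L(M) are both empty.
Hence every string is accepted by M iff it is accepted by N, and the two languages coincide.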